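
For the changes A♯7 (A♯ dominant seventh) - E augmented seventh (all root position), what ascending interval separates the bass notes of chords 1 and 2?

diminished 5th

The roots are A♯ and E.
5 letter names make it a fifth; at 6 semitones (a half step narrower than perfect) the quality is diminished.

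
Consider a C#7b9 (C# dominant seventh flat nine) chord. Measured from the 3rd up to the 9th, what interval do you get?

d7

C# dominant seventh flat nine is spelled C#–E#–G#–B–D.
3rd = E#; 9th = D.
E# up to D is 9 semitones, a whole step narrower than a major seventh, so the interval is diminished.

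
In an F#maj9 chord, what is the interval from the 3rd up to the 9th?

minor seventh

The chord tones of F#maj9 are F# A# C# E# G#.
3rd = A#; 9th = G#.
7 letter names make it a seventh; at 10 semitones (a half step narrower than major) the quality is minor.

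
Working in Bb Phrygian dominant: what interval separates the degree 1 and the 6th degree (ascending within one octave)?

minor 6th

Bb phrygian dominant: Bb Cb D Eb F Gb Ab.
So we need the interval from Bb up to Gb.
6 letter names make it a sixth; at 8 semitones (a half step narrower than major) the quality is minor.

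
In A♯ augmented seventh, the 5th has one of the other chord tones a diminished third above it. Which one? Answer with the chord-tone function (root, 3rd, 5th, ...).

7th

Spelling the chord: A♯-C𝄪-E𝄪-G♯.
The 5th is E𝄪. A diminished third above E𝄪 is G♯.
G♯ is the chord's 7th.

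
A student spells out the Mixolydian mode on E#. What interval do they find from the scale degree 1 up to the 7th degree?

minor seventh

The scale runs E# F## G## A# B# C## D#.
Scale degree 1 = E#; 7th degree = D#.
7 letter names make it a seventh; at 10 semitones (a half step narrower than major) the quality is minor.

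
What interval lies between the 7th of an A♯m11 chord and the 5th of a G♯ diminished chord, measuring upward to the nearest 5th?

A♯m11 has G♯ as its 7th, and G♯ diminished has D as its 5th.
G♯ up to D is 6 semitones, a half step narrower than a perfect fifth, so the interval is diminished.

diminished 5th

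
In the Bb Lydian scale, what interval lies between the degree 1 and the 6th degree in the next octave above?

major 13th

Spelling the Bb Lydian scale: Bb C D E F G A.
Degree 1 = Bb; 6th degree (up an octave) = G.
Counting 13 letters and 21 half steps from Bb gives a major thirteenth.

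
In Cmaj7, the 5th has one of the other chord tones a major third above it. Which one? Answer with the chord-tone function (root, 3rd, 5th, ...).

7th

CΔ7 (C major seventh) is spelled C-E-G-B.
The 5th is G. A major third above G is B.
B is the chord's 7th.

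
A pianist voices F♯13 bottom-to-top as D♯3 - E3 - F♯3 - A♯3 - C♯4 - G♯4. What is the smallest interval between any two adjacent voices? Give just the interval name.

Adjacent intervals: D♯3→E3 = minor second; E3→F♯3 = major second; F♯3→A♯3 = major third; A♯3→C♯4 = minor third; C♯4→G♯4 = perfect fifth.
The smallest is D♯3 to E3, a minor second (1 semitone).

m2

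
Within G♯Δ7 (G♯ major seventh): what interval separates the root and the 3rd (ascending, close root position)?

The chord tones of G♯maj7 are G♯–B♯–D♯–F𝄪.
Root = G♯; 3rd = B♯.
Counting 3 letters and 4 half steps from G♯ gives a major third.

major third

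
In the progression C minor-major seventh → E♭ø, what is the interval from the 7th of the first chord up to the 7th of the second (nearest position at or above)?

The 7th of C minor-major seventh is B; the 7th of E♭ø is D♭.
3 letter names make it a third; at 2 semitones (a whole step narrower than major) the quality is diminished.

diminished third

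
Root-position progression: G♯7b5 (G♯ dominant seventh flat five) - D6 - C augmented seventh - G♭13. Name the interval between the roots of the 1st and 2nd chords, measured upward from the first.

The roots are G♯ and D.
5 letter names make it a fifth; at 6 semitones (a half step narrower than perfect) the quality is diminished.

diminished fifth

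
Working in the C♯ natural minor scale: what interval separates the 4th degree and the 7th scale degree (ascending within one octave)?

perfect fourth

The scale runs C♯ D♯ E F♯ G♯ A B.
So we need the interval from F♯ up to B.
F♯ up to B spans 4 letter names and 5 semitones — a perfect fourth.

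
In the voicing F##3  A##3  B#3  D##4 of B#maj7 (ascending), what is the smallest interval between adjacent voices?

Adjacent intervals: F##3→A##3 = major third; A##3→B#3 = minor second; B#3→D##4 = major third.
The smallest is A##3 to B#3, a minor second (1 semitone).

minor 2nd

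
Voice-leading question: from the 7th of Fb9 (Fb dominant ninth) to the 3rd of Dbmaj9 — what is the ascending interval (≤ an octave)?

Fb9 (Fb dominant ninth) has Ebb as its 7th, and Dbmaj9 has F as its 3rd.
From Ebb to F: 3 semitones over a second = augmented.

augmented second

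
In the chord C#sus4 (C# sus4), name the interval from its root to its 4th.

C#sus4 (C# sus4): C# F# G#.
Root = C#; 4th = F#.
Counting 4 letters and 5 half steps from C# gives a perfect fourth.

perfect fourth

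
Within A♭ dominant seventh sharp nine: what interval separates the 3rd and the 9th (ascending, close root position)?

major 7th

A♭ dominant seventh sharp nine is spelled A♭–C–E♭–G♭–B.
3rd = C; 9th = B.
C up to B spans 7 letter names and 11 semitones — a major seventh.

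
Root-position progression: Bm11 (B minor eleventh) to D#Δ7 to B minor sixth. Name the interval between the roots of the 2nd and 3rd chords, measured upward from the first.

The roots are D# and B.
From D# to B: 8 semitones over a sixth = minor.

minor 6th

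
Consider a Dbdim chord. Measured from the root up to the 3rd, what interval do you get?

minor third

The chord tones of Dbdim (Db diminished) are Db–Fb–Abb.
Root = Db; 3rd = Fb.
From Db to Fb: 3 semitones over a third = minor.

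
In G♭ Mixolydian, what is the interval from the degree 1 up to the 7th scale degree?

minor 7th

The scale runs G♭ A♭ B♭ C♭ D♭ E♭ F♭.
So we need the interval from G♭ up to F♭.
7 letter names make it a seventh; at 10 semitones (a half step narrower than major) the quality is minor.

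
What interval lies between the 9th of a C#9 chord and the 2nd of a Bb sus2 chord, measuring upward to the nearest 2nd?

C#9 has D# as its 9th, and Bb sus2 has C as its 2nd.
7 letter names make it a seventh; at 9 semitones (a whole step narrower than major) the quality is diminished.

d7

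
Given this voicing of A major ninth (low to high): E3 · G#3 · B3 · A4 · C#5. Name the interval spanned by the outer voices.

The outer voices are E3 and C#5.
Counting 13 letters and 21 half steps from E gives a major thirteenth.

major 13th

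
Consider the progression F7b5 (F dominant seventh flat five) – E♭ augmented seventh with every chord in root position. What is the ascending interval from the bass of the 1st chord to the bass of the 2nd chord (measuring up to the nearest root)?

minor seventh

The roots are F and E♭.
7 letter names make it a seventh; at 10 semitones (a half step narrower than major) the quality is minor.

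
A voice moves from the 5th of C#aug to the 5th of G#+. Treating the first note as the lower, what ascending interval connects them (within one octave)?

The 5th of C#aug is G##; the 5th of G#+ is D##.
Counting 5 letters and 7 half steps from G## gives a perfect fifth.

perfect fifth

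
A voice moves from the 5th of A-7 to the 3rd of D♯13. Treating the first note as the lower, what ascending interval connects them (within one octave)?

A-7 has E as its 5th, and D♯13 has F𝄪 as its 3rd.
2 letter names make it a second; at 3 semitones (a half step wider than major) the quality is augmented.

augmented second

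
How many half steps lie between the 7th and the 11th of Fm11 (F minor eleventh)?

7

Spelling the chord: F–Ab–C–Eb–G–Bb.
Eb to Bb is a perfect fifth: 7 semitones.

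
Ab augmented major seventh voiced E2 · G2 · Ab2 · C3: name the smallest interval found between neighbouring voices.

minor second

Adjacent intervals: E2→G2 = minor third; G2→Ab2 = minor second; Ab2→C3 = major third.
The smallest is G2 to Ab2, a minor second (1 semitone).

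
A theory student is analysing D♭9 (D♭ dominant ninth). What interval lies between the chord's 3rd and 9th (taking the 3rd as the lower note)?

D♭9 (D♭ dominant ninth) is spelled D♭ F A♭ C♭ E♭.
So we need the interval from F up to E♭.
From F to E♭: 10 semitones over a seventh = minor.

minor 7th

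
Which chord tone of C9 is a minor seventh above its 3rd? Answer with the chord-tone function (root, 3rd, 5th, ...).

The chord tones of C9 (C dominant ninth) are C–E–G–B♭–D.
The 3rd is E. A minor seventh above E is D.
D is the chord's 9th.

9th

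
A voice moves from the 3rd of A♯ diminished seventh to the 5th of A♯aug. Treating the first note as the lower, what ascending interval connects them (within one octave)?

The 3rd of A♯ diminished seventh is C♯; the 5th of A♯aug is E𝄪.
From C♯ to E𝄪: 5 semitones over a third = augmented.

augmented third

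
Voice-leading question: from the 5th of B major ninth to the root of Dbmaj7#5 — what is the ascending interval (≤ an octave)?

diminished sixth

B major ninth has F# as its 5th, and Dbmaj7#5 has Db as its root.
6 letter names make it a sixth; at 7 semitones (a whole step narrower than major) the quality is diminished.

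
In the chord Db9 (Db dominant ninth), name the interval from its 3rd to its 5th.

minor 3rd

Db9: Db, F, Ab, Cb, Eb.
So we need the interval from F up to Ab.
F up to Ab is 3 semitones, a half step narrower than a major third, so the interval is minor.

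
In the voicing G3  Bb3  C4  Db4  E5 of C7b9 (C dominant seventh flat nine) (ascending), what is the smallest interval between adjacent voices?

m2

Adjacent intervals: G3→Bb3 = minor third; Bb3→C4 = major second; C4→Db4 = minor second; Db4→E5 = augmented ninth.
The smallest is C4 to Db4, a minor second (1 semitone).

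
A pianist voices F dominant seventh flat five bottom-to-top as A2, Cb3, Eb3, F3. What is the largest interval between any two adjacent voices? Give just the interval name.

major 3rd

Adjacent intervals: A2→Cb3 = diminished third; Cb3→Eb3 = major third; Eb3→F3 = major second.
The largest is Cb3 to Eb3, a major third (4 semitones).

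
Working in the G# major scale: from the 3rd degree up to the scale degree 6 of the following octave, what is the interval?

perfect 11th

G# major: G# A# B# C# D# E# F##.
That puts B# below E#.
B# up to E# spans 11 letter names and 17 semitones — a perfect eleventh.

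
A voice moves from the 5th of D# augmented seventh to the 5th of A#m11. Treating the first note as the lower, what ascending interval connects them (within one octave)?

The 5th of D# augmented seventh is A##; the 5th of A#m11 is E#.
A## up to E# is 6 semitones, a half step narrower than a perfect fifth, so the interval is diminished.

diminished 5th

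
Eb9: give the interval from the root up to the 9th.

major ninth

Eb9 (Eb dominant ninth) is spelled Eb, G, Bb, Db, F.
That puts Eb below F.
From Eb to F is 14 semitones, exactly the major ninth.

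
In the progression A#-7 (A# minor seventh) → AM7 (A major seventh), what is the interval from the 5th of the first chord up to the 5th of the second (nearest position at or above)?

diminished octave

The 5th of A#-7 (A# minor seventh) is E#; the 5th of AM7 (A major seventh) is E.
8 letter names make it an octave; at 11 semitones (a half step narrower than perfect) the quality is diminished.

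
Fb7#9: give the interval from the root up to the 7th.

minor seventh

The chord tones of Fb7#9 are Fb–Ab–Cb–Ebb–G.
That puts Fb below Ebb.
7 letter names make it a seventh; at 10 semitones (a half step narrower than major) the quality is minor.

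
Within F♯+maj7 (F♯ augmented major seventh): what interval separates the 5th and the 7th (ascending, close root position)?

minor third

The chord tones of F♯+maj7 (F♯ augmented major seventh) are F♯ A♯ C𝄪 E♯.
The 5th is C𝄪 and the 7th is E♯.
C𝄪 up to E♯ is 3 semitones, a half step narrower than a major third, so the interval is minor.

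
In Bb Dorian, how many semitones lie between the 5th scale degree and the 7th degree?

3

The scale is Bb C Db Eb F G Ab.
F up to Ab is a minor third — 3 semitones.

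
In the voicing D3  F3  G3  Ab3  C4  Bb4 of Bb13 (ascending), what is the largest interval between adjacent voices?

minor 7th

Adjacent intervals: D3→F3 = minor third; F3→G3 = major second; G3→Ab3 = minor second; Ab3→C4 = major third; C4→Bb4 = minor seventh.
The largest is C4 to Bb4, a minor seventh (10 semitones).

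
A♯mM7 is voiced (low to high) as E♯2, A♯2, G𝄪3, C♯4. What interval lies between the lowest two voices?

perfect fourth

Those voices are E♯2 and A♯2.
From E♯ to A♯ is 5 semitones, exactly the perfect fourth.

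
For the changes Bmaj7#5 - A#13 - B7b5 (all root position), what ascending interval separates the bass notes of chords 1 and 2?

major 7th

The roots are B and A#.
Counting 7 letters and 11 half steps from B gives a major seventh.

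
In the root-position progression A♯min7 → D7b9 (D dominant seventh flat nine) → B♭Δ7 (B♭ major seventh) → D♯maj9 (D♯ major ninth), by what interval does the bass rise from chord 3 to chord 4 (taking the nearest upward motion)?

The roots are B♭ and D♯.
3 letter names make it a third; at 5 semitones (a half step wider than major) the quality is augmented.

augmented third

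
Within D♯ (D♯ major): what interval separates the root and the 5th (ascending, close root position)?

Spelling the chord: D♯, F𝄪, A♯.
Root = D♯; 5th = A♯.
Counting 5 letters and 7 half steps from D♯ gives a perfect fifth.

perfect 5th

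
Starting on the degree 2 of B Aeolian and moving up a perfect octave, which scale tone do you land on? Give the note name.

C#

The scale is B C# D E F# G A.
The degree 2 is C#; a perfect octave above that is C# — scale degree 2.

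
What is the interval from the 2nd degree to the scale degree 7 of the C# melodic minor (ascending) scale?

The scale runs C# D# E F# G# A# B#.
The 2nd degree is D# and the scale degree 7 is B#.
From D# to B# is 9 semitones, exactly the major sixth.

major 6th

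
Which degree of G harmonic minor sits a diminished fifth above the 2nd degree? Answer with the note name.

The scale is G A Bb C D Eb F#.
The 2nd degree is A; a diminished fifth above that is Eb — scale degree 6.

Eb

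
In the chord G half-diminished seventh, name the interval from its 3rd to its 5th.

Gø7 is spelled G Bb Db F.
That puts Bb below Db.
3 letter names make it a third; at 3 semitones (a half step narrower than major) the quality is minor.

minor third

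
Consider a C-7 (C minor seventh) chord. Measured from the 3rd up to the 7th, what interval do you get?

perfect fifth

The chord tones of Cm7 are C–E♭–G–B♭.
That puts E♭ below B♭.
Counting 5 letters and 7 half steps from E♭ gives a perfect fifth.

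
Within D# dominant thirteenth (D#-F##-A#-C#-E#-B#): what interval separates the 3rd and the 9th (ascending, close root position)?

So we need the interval from F## up to E#.
F## up to E# is 10 semitones, a half step narrower than a major seventh, so the interval is minor.

minor seventh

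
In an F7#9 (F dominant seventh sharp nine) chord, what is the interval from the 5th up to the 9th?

A5

The chord tones of F7#9 (F dominant seventh sharp nine) are F, A, C, Eb, G#.
5th = C; 9th = G#.
5 letter names make it a fifth; at 8 semitones (a half step wider than perfect) the quality is augmented.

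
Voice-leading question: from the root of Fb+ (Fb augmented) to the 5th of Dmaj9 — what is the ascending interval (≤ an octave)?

augmented 3rd

The root of Fb+ (Fb augmented) is Fb; the 5th of Dmaj9 is A.
3 letter names make it a third; at 5 semitones (a half step wider than major) the quality is augmented.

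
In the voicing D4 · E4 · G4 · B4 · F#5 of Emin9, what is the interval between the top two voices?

perfect fifth

Those voices are B4 and F#5.
From B to F# is 7 semitones, exactly the perfect fifth.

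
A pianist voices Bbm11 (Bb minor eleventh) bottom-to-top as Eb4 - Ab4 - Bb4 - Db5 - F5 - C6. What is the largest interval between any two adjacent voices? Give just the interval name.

Adjacent intervals: Eb4→Ab4 = perfect fourth; Ab4→Bb4 = major second; Bb4→Db5 = minor third; Db5→F5 = major third; F5→C6 = perfect fifth.
The largest is F5 to C6, a perfect fifth (7 semitones).

perfect fifth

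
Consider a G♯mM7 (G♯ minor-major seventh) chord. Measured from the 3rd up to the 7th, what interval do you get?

augmented fifth

The chord tones of G♯m(maj7) are G♯-B-D♯-F𝄪.
So we need the interval from B up to F𝄪.
From B to F𝄪: 8 semitones over a fifth = augmented.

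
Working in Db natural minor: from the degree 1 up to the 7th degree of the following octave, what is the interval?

minor fourteenth

The scale runs Db Eb Fb Gb Ab Bbb Cb.
That puts Db below Cb.
From Db to Cb: 22 semitones over a fourteenth = minor.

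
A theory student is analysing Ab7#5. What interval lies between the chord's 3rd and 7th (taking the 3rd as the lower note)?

diminished 5th

Spelling the chord: Ab, C, E, Gb.
That puts C below Gb.
From C to Gb: 6 semitones over a fifth = diminished.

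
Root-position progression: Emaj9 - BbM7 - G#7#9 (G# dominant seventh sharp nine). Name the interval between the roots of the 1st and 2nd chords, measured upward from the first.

diminished 5th

The roots are E and Bb.
E up to Bb is 6 semitones, a half step narrower than a perfect fifth, so the interval is diminished.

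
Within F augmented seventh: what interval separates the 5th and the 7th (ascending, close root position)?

F augmented seventh: F A C# Eb.
So we need the interval from C# up to Eb.
3 letter names make it a third; at 2 semitones (a whole step narrower than major) the quality is diminished.

diminished third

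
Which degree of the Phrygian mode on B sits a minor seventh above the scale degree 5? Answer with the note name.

E

The scale is B C D E F# G A.
The scale degree 5 is F#; a minor seventh above that is E — scale degree 4.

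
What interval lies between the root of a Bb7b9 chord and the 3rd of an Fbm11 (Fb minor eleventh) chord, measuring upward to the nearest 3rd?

The root of Bb7b9 is Bb; the 3rd of Fbm11 (Fb minor eleventh) is Abb.
7 letter names make it a seventh; at 9 semitones (a whole step narrower than major) the quality is diminished.

diminished seventh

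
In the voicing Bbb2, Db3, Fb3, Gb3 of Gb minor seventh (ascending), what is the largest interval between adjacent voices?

major 3rd

Adjacent intervals: Bbb2→Db3 = major third; Db3→Fb3 = minor third; Fb3→Gb3 = major second.
The largest is Bbb2 to Db3, a major third (4 semitones).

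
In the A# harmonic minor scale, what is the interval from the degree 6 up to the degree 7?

A# harmonic minor: A# B# C# D# E# F# G##.
Degree 6 = F#; scale degree 7 = G##.
From F# to G##: 3 semitones over a second = augmented.

A2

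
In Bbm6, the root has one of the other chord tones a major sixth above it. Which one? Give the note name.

G

Bbm6 is spelled Bb–Db–F–G.
The root is Bb. A major sixth above Bb is G.
G is the chord's 6th.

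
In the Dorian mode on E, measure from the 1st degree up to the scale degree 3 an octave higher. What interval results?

minor 10th

E dorian: E F♯ G A B C♯ D.
The 1st degree is E and the scale degree 3 (up an octave) is G.
E up to G is 15 semitones, a half step narrower than a major tenth, so the interval is minor.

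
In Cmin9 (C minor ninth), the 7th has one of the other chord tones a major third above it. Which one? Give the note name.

Spelling the chord: C Eb G Bb D.
The 7th is Bb. A major third above Bb is D.
D is the chord's 9th.

D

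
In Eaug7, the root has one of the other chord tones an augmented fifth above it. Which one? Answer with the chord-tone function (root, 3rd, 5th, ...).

5th

Spelling the chord: E, G♯, B♯, D.
The root is E. An augmented fifth above E is B♯.
B♯ is the chord's 5th.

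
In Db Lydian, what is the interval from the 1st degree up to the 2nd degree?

M2

Spelling Db Lydian: Db Eb F G Ab Bb C.
So we need the interval from Db up to Eb.
From Db to Eb is 2 semitones, exactly the major second.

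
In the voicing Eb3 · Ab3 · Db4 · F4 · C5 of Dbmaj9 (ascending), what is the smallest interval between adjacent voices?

Adjacent intervals: Eb3→Ab3 = perfect fourth; Ab3→Db4 = perfect fourth; Db4→F4 = major third; F4→C5 = perfect fifth.
The smallest is Db4 to F4, a major third (4 semitones).

major third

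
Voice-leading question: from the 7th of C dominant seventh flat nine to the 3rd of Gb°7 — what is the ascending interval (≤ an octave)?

C dominant seventh flat nine has Bb as its 7th, and Gb°7 has Bbb as its 3rd.
8 letter names make it an octave; at 11 semitones (a half step narrower than perfect) the quality is diminished.

diminished octave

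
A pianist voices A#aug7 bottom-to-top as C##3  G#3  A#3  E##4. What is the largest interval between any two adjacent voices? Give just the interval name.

Adjacent intervals: C##3→G#3 = diminished fifth; G#3→A#3 = major second; A#3→E##4 = augmented fifth.
The largest is A#3 to E##4, an augmented fifth (8 semitones).

augmented 5th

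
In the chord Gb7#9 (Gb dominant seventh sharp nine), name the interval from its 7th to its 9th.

The chord tones of Gb7#9 are Gb, Bb, Db, Fb, A.
The 7th is Fb and the 9th is A.
From Fb to A: 5 semitones over a third = augmented.

augmented third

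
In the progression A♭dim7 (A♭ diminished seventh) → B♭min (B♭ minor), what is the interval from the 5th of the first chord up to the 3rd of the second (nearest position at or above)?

The 5th of A♭dim7 (A♭ diminished seventh) is E𝄫; the 3rd of B♭min (B♭ minor) is D♭.
From E𝄫 to D♭ is 11 semitones, exactly the major seventh.

major seventh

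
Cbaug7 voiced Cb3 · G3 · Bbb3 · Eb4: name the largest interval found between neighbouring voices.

augmented 5th

Adjacent intervals: Cb3→G3 = augmented fifth; G3→Bbb3 = diminished third; Bbb3→Eb4 = augmented fourth.
The largest is Cb3 to G3, an augmented fifth (8 semitones).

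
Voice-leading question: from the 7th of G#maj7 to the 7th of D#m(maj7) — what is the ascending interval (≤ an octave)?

perfect fifth

The 7th of G#maj7 is F##; the 7th of D#m(maj7) is C##.
Counting 5 letters and 7 half steps from F## gives a perfect fifth.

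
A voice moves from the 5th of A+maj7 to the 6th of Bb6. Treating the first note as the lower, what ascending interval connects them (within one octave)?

A+maj7 has E# as its 5th, and Bb6 has G as its 6th.
3 letter names make it a third; at 2 semitones (a whole step narrower than major) the quality is diminished.

diminished 3rd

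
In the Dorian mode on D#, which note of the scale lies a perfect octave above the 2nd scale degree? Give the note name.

The scale is D# E# F# G# A# B# C#.
The 2nd scale degree is E#; a perfect octave above that is E# — scale degree 2.

E#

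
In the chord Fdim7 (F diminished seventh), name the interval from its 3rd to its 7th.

Spelling the chord: F, Ab, Cb, Ebb.
3rd = Ab; 7th = Ebb.
From Ab to Ebb: 6 semitones over a fifth = diminished.

diminished fifth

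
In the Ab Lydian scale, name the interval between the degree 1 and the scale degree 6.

major sixth

The scale runs Ab Bb C D Eb F G.
That puts Ab below F.
From Ab to F is 9 semitones, exactly the major sixth.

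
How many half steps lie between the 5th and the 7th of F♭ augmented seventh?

2

F♭7#5: F♭, A♭, C, E𝄫.
C to E𝄫 is a diminished third: 2 semitones.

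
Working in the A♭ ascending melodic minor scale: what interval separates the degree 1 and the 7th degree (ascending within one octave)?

M7

The scale runs A♭ B♭ C♭ D♭ E♭ F G.
That puts A♭ below G.
A♭ up to G spans 7 letter names and 11 semitones — a major seventh.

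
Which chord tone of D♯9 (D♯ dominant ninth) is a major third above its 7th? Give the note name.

Spelling the chord: D♯ F𝄪 A♯ C♯ E♯.
The 7th is C♯. A major third above C♯ is E♯.
E♯ is the chord's 9th.

E#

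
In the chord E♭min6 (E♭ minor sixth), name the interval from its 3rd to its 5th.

major 3rd

The chord tones of E♭min6 are E♭–G♭–B♭–C.
So we need the interval from G♭ up to B♭.
From G♭ to B♭ is 4 semitones, exactly the major third.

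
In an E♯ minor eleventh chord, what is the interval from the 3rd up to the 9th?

E♯m11 is spelled E♯-G♯-B♯-D♯-F𝄪-A♯.
So we need the interval from G♯ up to F𝄪.
From G♯ to F𝄪 is 11 semitones, exactly the major seventh.

major seventh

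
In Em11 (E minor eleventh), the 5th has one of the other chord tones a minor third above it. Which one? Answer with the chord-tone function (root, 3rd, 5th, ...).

7th

The chord tones of Em11 (E minor eleventh) are E, G, B, D, F#, A.
The 5th is B. A minor third above B is D.
D is the chord's 7th.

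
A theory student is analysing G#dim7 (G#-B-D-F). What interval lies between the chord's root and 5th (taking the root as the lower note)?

diminished fifth

So we need the interval from G# up to D.
5 letter names make it a fifth; at 6 semitones (a half step narrower than perfect) the quality is diminished.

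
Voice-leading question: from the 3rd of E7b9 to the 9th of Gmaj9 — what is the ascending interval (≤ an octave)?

minor second

E7b9 has G♯ as its 3rd, and Gmaj9 has A as its 9th.
From G♯ to A: 1 semitone over a second = minor.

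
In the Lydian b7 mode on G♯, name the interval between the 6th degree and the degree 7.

G♯ lydian dominant: G♯ A♯ B♯ C𝄪 D♯ E♯ F♯.
The 6th degree is E♯ and the scale degree 7 is F♯.
E♯ up to F♯ is 1 semitone, a half step narrower than a major second, so the interval is minor.

minor second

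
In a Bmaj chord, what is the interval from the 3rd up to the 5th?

The chord tones of Bmaj (B major) are B, D#, F#.
So we need the interval from D# up to F#.
D# up to F# is 3 semitones, a half step narrower than a major third, so the interval is minor.

minor 3rd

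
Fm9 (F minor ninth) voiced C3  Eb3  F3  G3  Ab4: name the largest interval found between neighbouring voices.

minor 9th

Adjacent intervals: C3→Eb3 = minor third; Eb3→F3 = major second; F3→G3 = major second; G3→Ab4 = minor ninth.
The largest is G3 to Ab4, a minor ninth (13 semitones).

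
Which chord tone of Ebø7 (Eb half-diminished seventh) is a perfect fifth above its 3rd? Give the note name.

Db

Spelling the chord: Eb Gb Bbb Db.
The 3rd is Gb. A perfect fifth above Gb is Db.
Db is the chord's 7th.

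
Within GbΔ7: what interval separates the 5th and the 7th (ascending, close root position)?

The chord tones of GbΔ7 (Gb major seventh) are Gb, Bb, Db, F.
So we need the interval from Db up to F.
Counting 3 letters and 4 half steps from Db gives a major third.

major third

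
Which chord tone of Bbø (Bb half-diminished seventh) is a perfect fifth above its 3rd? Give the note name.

Ab

Bbm7b5: Bb, Db, Fb, Ab.
The 3rd is Db. A perfect fifth above Db is Ab.
Ab is the chord's 7th.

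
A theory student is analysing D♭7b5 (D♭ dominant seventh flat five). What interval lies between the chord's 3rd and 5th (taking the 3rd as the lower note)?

D♭7b5 is spelled D♭, F, A𝄫, C♭.
That puts F below A𝄫.
3 letter names make it a third; at 2 semitones (a whole step narrower than major) the quality is diminished.

diminished 3rd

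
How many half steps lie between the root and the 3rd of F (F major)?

Fmaj is spelled F A C.
F to A is a major third: 4 semitones.

4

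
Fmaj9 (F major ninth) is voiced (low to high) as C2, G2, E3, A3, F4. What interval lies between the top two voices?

Those voices are A3 and F4.
From A to F: 8 semitones over a sixth = minor.

m6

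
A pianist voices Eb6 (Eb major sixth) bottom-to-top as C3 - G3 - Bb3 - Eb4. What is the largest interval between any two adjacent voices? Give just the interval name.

Adjacent intervals: C3→G3 = perfect fifth; G3→Bb3 = minor third; Bb3→Eb4 = perfect fourth.
The largest is C3 to G3, a perfect fifth (7 semitones).

P5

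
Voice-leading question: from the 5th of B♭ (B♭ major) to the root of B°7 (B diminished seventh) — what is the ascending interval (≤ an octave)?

B♭ (B♭ major) has F as its 5th, and B°7 (B diminished seventh) has B as its root.
4 letter names make it a fourth; at 6 semitones (a half step wider than perfect) the quality is augmented.

augmented fourth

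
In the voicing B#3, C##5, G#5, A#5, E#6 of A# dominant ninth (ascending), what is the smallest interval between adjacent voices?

Adjacent intervals: B#3→C##5 = major ninth; C##5→G#5 = diminished fifth; G#5→A#5 = major second; A#5→E#6 = perfect fifth.
The smallest is G#5 to A#5, a major second (2 semitones).

major second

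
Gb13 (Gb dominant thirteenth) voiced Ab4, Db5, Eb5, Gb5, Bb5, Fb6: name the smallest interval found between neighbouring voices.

major second

Adjacent intervals: Ab4→Db5 = perfect fourth; Db5→Eb5 = major second; Eb5→Gb5 = minor third; Gb5→Bb5 = major third; Bb5→Fb6 = diminished fifth.
The smallest is Db5 to Eb5, a major second (2 semitones).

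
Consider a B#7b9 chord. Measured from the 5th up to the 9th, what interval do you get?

The chord tones of B#7b9 are B# D## F## A# C#.
The 5th is F## and the 9th is C#.
5 letter names make it a fifth; at 6 semitones (a half step narrower than perfect) the quality is diminished.

diminished fifth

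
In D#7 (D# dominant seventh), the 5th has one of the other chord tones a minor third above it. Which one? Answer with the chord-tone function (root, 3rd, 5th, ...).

Spelling the chord: D# F## A# C#.
The 5th is A#. A minor third above A# is C#.
C# is the chord's 7th.

7th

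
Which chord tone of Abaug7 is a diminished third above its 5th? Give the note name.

The chord tones of Abaug7 (Ab augmented seventh) are Ab, C, E, Gb.
The 5th is E. A diminished third above E is Gb.
Gb is the chord's 7th.

Gb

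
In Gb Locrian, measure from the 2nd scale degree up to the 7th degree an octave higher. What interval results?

major thirteenth

Gb locrian: Gb Abb Bbb Cb Dbb Ebb Fb.
2nd scale degree = Abb; 7th scale degree (up an octave) = Fb.
Counting 13 letters and 21 half steps from Abb gives a major thirteenth.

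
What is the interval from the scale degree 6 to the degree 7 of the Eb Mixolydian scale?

Spelling the Eb Mixolydian scale: Eb F G Ab Bb C Db.
Scale degree 6 = C; degree 7 = Db.
From C to Db: 1 semitone over a second = minor.

minor 2nd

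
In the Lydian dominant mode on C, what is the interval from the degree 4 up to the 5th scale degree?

minor second

The scale runs C D E F# G A Bb.
So we need the interval from F# up to G.
2 letter names make it a second; at 1 semitone (a half step narrower than major) the quality is minor.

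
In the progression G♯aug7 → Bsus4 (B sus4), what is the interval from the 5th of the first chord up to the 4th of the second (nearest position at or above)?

The 5th of G♯aug7 is D𝄪; the 4th of Bsus4 (B sus4) is E.
From D𝄪 to E: 0 semitones over a second = diminished.

diminished second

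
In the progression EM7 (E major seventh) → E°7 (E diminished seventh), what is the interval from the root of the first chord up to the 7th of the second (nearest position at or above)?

EM7 (E major seventh) has E as its root, and E°7 (E diminished seventh) has Db as its 7th.
E up to Db is 9 semitones, a whole step narrower than a major seventh, so the interval is diminished.

d7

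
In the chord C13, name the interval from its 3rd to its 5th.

minor third

C13: C-E-G-Bb-D-A.
The 3rd is E and the 5th is G.
3 letter names make it a third; at 3 semitones (a half step narrower than major) the quality is minor.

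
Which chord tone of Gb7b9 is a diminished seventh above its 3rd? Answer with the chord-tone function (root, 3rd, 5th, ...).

9th

The chord tones of Gb7b9 (Gb dominant seventh flat nine) are Gb–Bb–Db–Fb–Abb.
The 3rd is Bb. A diminished seventh above Bb is Abb.
Abb is the chord's 9th.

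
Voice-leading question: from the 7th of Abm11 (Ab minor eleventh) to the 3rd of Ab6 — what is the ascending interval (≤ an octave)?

augmented fourth

The 7th of Abm11 (Ab minor eleventh) is Gb; the 3rd of Ab6 is C.
From Gb to C: 6 semitones over a fourth = augmented.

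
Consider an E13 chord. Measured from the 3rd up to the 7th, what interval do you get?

diminished 5th

E13: E-G♯-B-D-F♯-C♯.
3rd = G♯; 7th = D.
5 letter names make it a fifth; at 6 semitones (a half step narrower than perfect) the quality is diminished.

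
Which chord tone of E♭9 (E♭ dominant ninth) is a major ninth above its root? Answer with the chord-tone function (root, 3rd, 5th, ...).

Spelling the chord: E♭–G–B♭–D♭–F.
The root is E♭. A major ninth above E♭ is F.
F is the chord's 9th.

9th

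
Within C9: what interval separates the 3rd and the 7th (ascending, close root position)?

The chord tones of C9 (C dominant ninth) are C E G B♭ D.
3rd = E; 7th = B♭.
5 letter names make it a fifth; at 6 semitones (a half step narrower than perfect) the quality is diminished.

d5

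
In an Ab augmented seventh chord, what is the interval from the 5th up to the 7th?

Ab7#5: Ab–C–E–Gb.
5th = E; 7th = Gb.
E up to Gb is 2 semitones, a whole step narrower than a major third, so the interval is diminished.

diminished third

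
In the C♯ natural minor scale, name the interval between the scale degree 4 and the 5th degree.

The scale runs C♯ D♯ E F♯ G♯ A B.
Scale degree 4 = F♯; 5th scale degree = G♯.
F♯ up to G♯ spans 2 letter names and 2 semitones — a major second.

major second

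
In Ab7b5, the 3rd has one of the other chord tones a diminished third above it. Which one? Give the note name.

The chord tones of Ab7b5 (Ab dominant seventh flat five) are Ab–C–Ebb–Gb.
The 3rd is C. A diminished third above C is Ebb.
Ebb is the chord's 5th.

Ebb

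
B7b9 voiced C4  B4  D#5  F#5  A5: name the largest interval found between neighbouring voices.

major seventh

Adjacent intervals: C4→B4 = major seventh; B4→D#5 = major third; D#5→F#5 = minor third; F#5→A5 = minor third.
The largest is C4 to B4, a major seventh (11 semitones).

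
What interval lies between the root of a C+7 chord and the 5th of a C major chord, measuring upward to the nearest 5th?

C+7 has C as its root, and C major has G as its 5th.
C up to G spans 5 letter names and 7 semitones — a perfect fifth.

perfect fifth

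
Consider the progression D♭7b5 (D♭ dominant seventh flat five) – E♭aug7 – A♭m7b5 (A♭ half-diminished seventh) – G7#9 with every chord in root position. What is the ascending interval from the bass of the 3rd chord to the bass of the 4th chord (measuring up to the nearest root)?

The roots are A♭ and G.
From A♭ to G is 11 semitones, exactly the major seventh.

major seventh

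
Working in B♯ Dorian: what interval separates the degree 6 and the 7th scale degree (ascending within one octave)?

minor second

Spelling B♯ Dorian: B♯ C𝄪 D♯ E♯ F𝄪 G𝄪 A♯.
That puts G𝄪 below A♯.
2 letter names make it a second; at 1 semitone (a half step narrower than major) the quality is minor.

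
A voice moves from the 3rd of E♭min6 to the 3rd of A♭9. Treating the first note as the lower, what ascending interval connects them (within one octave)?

The 3rd of E♭min6 is G♭; the 3rd of A♭9 is C.
4 letter names make it a fourth; at 6 semitones (a half step wider than perfect) the quality is augmented.

A4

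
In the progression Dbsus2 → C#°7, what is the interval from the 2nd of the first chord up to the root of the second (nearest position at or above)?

The 2nd of Dbsus2 is Eb; the root of C#°7 is C#.
Eb up to C# is 10 semitones, a half step wider than a major sixth, so the interval is augmented.

augmented sixth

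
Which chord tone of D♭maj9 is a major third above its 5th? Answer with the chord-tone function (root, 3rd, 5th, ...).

The chord tones of D♭maj9 are D♭ F A♭ C E♭.
The 5th is A♭. A major third above A♭ is C.
C is the chord's 7th.

7th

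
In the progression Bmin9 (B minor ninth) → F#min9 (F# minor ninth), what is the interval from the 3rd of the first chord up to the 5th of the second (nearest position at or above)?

M7

Bmin9 (B minor ninth) has D as its 3rd, and F#min9 (F# minor ninth) has C# as its 5th.
D up to C# spans 7 letter names and 11 semitones — a major seventh.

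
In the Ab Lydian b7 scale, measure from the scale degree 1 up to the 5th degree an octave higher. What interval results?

The scale runs Ab Bb C D Eb F Gb.
Scale degree 1 = Ab; 5th degree (up an octave) = Eb.
Counting 12 letters and 19 half steps from Ab gives a perfect twelfth.

perfect twelfth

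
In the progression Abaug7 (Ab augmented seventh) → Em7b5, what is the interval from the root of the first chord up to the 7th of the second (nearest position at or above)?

augmented fourth

Abaug7 (Ab augmented seventh) has Ab as its root, and Em7b5 has D as its 7th.
4 letter names make it a fourth; at 6 semitones (a half step wider than perfect) the quality is augmented.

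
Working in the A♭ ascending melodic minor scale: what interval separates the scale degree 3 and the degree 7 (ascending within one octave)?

augmented fifth

A♭ melodic minor: A♭ B♭ C♭ D♭ E♭ F G.
Scale degree 3 = C♭; 7th scale degree = G.
5 letter names make it a fifth; at 8 semitones (a half step wider than perfect) the quality is augmented.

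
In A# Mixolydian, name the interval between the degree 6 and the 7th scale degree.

A# mixolydian: A# B# C## D# E# F## G#.
The degree 6 is F## and the degree 7 is G#.
2 letter names make it a second; at 1 semitone (a half step narrower than major) the quality is minor.

minor 2nd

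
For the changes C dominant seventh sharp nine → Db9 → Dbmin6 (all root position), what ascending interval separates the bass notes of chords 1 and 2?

The roots are C and Db.
From C to Db: 1 semitone over a second = minor.

minor second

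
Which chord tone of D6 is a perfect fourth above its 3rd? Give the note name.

D6: D–F#–A–B.
The 3rd is F#. A perfect fourth above F# is B.
B is the chord's 6th.

B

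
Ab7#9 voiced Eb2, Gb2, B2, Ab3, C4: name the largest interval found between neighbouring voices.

d7

Adjacent intervals: Eb2→Gb2 = minor third; Gb2→B2 = augmented third; B2→Ab3 = diminished seventh; Ab3→C4 = major third.
The largest is B2 to Ab3, a diminished seventh (9 semitones).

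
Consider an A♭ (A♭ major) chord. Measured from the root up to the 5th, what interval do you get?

perfect 5th

A♭ major is spelled A♭, C, E♭.
That puts A♭ below E♭.
From A♭ to E♭ is 7 semitones, exactly the perfect fifth.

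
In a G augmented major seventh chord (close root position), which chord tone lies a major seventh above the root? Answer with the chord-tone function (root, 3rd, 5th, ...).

7th

G+maj7 (G augmented major seventh) is spelled G B D# F#.
The root is G. A major seventh above G is F#.
F# is the chord's 7th.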